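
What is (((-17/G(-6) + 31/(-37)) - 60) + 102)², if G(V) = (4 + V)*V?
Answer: 311416609/197136 ≈ 1579.7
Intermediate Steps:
G(V) = V*(4 + V)
(((-17/G(-6) + 31/(-37)) - 60) + 102)² = (((-17*(-1/(6*(4 - 6))) + 31/(-37)) - 60) + 102)² = (((-17/((-6*(-2))) + 31*(-1/37)) - 60) + 102)² = (((-17/12 - 31/37) - 60) + 102)² = ((-1001/444 - 60) + 102)² = (-27641/444 + 102)² = (17647/444)² = 311416609/197136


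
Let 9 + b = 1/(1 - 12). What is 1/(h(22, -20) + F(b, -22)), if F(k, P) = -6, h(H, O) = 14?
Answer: ⅛ ≈ 0.12500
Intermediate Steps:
b = -100/11 (b = -9 + 1/(1 - 12) = -9 + 1/(-11) = -9 - 1/11 = -100/11 ≈ -9.0909)
1/(h(22, -20) + F(b, -22)) = 1/(14 - 6) = 1/8 = ⅛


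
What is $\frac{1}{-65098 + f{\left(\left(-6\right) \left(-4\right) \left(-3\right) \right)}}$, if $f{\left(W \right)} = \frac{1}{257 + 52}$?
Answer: $- \frac{309}{20115281} \approx -1.5361 \cdot 10^{-5}$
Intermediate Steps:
$f{\left(W \right)} = \frac{1}{309}$
$\frac{1}{-65098 + f{\left(\left(-6\right) \left(-4\right) \left(-3\right) \right)}} = \frac{1}{-65098 + \frac{1}{309}} = \frac{1}{- \frac{20115281}{309}} = - \frac{309}{20115281}$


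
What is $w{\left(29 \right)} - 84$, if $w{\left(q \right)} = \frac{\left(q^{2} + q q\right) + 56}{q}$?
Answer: $- \frac{698}{29} \approx -24.069$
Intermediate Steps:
$w{\left(q \right)} = \frac{56 + 2 q^{2}}{q}$ ($w{\left(q \right)} = \frac{\left(q^{2} + q^{2}\right) + 56}{q} = \frac{2 q^{2} + 56}{q} = \frac{56 + 2 q^{2}}{q}$)
$w{\left(29 \right)} - 84 = \left(2 \cdot 29 + \frac{56}{29}\right) - 84 = \left(58 + 56 \cdot \frac{1}{29}\right) - 84 = \left(58 + \frac{56}{29}\right) - 84 = \frac{1738}{29} - 84 = - \frac{698}{29}$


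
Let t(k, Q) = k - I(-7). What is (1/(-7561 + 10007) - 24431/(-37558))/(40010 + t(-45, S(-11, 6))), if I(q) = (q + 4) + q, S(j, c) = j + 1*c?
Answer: 4982982/306031504025 ≈ 1.6283e-5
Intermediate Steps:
S(j, c) = c + j (S(j, c) = j + c = c + j)
I(q) = 4 + 2*q (I(q) = (4 + q) + q = 4 + 2*q)
t(k, Q) = 10 + k (t(k, Q) = k - (4 + 2*(-7)) = k - (4 - 14) = k - 1*(-10) = k + 10 = 10 + k)
(1/(-7561 + 10007) - 24431/(-37558))/(40010 + t(-45, S(-11, 6))) = (1/(-7561 + 10007) - 24431/(-37558))/(40010 + (10 - 45)) = (1/2446 - 24431*(-1/37558))/(40010 - 35) = (1/2446 + 24431/37558)/39975 = (14948946/22966717)*(1/39975) = 4982982/306031504025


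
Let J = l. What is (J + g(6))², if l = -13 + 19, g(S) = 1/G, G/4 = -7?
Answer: 27889/784 ≈ 35.573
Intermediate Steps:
G = -28 (G = 4*(-7) = -28)
g(S) = -1/28 (g(S) = 1/(-28) = -1/28)
l = 6
J = 6
(J + g(6))² = (6 - 1/28)² = (167/28)² = 27889/784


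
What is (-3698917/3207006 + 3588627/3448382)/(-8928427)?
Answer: 44518945769/3526403977743297453 ≈ 1.2624e-8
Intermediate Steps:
(-3698917/3207006 + 3588627/3448382)/(-8928427) = (-3698917*1/3207006 + 3588627*(1/3448382))*(-1/8928427) = (-3698917/3207006 + 512661/492626)*(-1/8928427) = -44518945769/394963634439*(-1/8928427) = 44518945769/3526403977743297453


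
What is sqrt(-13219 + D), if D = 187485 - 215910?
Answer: 2*I*sqrt(10411) ≈ 204.07*I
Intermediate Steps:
D = -28425
sqrt(-13219 + D) = sqrt(-13219 - 28425) = sqrt(-41644) = 2*I*sqrt(10411)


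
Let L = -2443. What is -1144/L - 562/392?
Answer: -66037/68404 ≈ -0.96540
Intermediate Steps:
-1144/L - 562/392 = -1144/(-2443) - 562/392 = -1144*(-1/2443) - 562*1/392 = 1144/2443 - 281/196 = -66037/68404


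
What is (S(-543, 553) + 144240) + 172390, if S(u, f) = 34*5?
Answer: 316800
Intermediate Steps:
S(u, f) = 170
(S(-543, 553) + 144240) + 172390 = (170 + 144240) + 172390 = 144410 + 172390 = 316800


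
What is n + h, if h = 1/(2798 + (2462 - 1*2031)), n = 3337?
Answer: 10775174/3229 ≈ 3337.0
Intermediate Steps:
h = 1/3229 (h = 1/(2798 + (2462 - 2031)) = 1/(2798 + 431) = 1/3229 ≈ 0.00030969)
n + h = 3337 + 1/3229 = 10775174/3229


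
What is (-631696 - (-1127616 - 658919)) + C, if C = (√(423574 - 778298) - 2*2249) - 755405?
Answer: 394936 + 2*I*√88681 ≈ 3.9494e+5 + 595.59*I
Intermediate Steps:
C = -759903 + 2*I*√88681 (C = (√(-354724) - 4498) - 755405 = (2*I*√88681 - 4498) - 755405 = (-4498 + 2*I*√88681) - 755405 = -759903 + 2*I*√88681 ≈ -7.599e+5 + 595.59*I)
(-631696 - (-1127616 - 658919)) + C = (-631696 - (-1127616 - 658919)) + (-759903 + 2*I*√88681) = (-631696 - 1*(-1786535)) + (-759903 + 2*I*√88681) = (-631696 + 1786535) + (-759903 + 2*I*√88681) = 1154839 + (-759903 + 2*I*√88681) = 394936 + 2*I*√88681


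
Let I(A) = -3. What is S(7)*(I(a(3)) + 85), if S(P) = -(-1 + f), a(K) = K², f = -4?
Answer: 410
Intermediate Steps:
S(P) = 5 (S(P) = -(-1 - 4) = -1*(-5) = 5)
S(7)*(I(a(3)) + 85) = 5*(-3 + 85) = 5*82 = 410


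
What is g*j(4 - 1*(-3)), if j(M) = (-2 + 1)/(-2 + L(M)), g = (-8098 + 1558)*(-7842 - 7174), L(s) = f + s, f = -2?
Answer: -32734880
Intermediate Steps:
L(s) = -2 + s
g = 98204640 (g = -6540*(-15016) = 98204640)
j(M) = -1/(-4 + M) (j(M) = (-2 + 1)/(-2 + (-2 + M)) = -1/(-4 + M))
g*j(4 - 1*(-3)) = 98204640*(-1/(-4 + (4 - 1*(-3)))) = 98204640*(-1/(-4 + (4 + 3))) = 98204640*(-1/(-4 + 7)) = 98204640*(-1/3) = 98204640*(-1*⅓) = 98204640*(-⅓) = -32734880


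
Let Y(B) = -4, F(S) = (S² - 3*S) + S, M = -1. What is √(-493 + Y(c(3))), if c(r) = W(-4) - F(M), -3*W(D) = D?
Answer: I*√497 ≈ 22.293*I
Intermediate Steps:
W(D) = -D/3
F(S) = S² - 2*S
c(r) = -5/3 (c(r) = -⅓*(-4) - (-1)*(-2 - 1) = 4/3 - (-1)*(-3) = 4/3 - 1*3 = 4/3 - 3 = -5/3)
√(-493 + Y(c(3))) = √(-493 - 4) = √(-497) = I*√497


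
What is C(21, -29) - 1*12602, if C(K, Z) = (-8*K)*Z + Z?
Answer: -7759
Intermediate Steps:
C(K, Z) = Z - 8*K*Z (C(K, Z) = -8*K*Z + Z = Z - 8*K*Z)
C(21, -29) - 1*12602 = -29*(1 - 8*21) - 1*12602 = -29*(1 - 168) - 12602 = -29*(-167) - 12602 = 4843 - 12602 = -7759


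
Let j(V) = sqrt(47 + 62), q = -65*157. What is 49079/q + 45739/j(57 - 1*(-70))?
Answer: -49079/10205 + 45739*sqrt(109)/109 ≈ 4376.2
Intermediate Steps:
q = -10205
j(V) = sqrt(109)
49079/q + 45739/j(57 - 1*(-70)) = 49079/(-10205) + 45739/(sqrt(109)) = 49079*(-1/10205) + 45739*(sqrt(109)/109) = -49079/10205 + 45739*sqrt(109)/109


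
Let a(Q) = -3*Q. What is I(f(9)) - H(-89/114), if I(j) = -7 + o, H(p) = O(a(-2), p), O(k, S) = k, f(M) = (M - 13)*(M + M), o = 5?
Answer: -8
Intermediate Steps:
f(M) = 2*M*(-13 + M) (f(M) = (-13 + M)*(2*M) = 2*M*(-13 + M))
H(p) = 6 (H(p) = -3*(-2) = 6)
I(j) = -2 (I(j) = -7 + 5 = -2)
I(f(9)) - H(-89/114) = -2 - 1*6 = -2 - 6 = -8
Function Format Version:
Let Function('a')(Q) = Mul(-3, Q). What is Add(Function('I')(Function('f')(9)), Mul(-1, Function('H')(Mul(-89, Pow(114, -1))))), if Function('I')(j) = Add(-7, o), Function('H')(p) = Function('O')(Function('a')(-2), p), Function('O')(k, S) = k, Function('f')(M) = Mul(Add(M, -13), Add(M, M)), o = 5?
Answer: -8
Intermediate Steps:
Function('f')(M) = Mul(2, M, Add(-13, M)) (Function('f')(M) = Mul(Add(-13, M), Mul(2, M)) = Mul(2, M, Add(-13, M)))
Function('H')(p) = 6 (Function('H')(p) = Mul(-3, -2) = 6)
Function('I')(j) = -2 (Function('I')(j) = Add(-7, 5) = -2)
Add(Function('I')(Function('f')(9)), Mul(-1, Function('H')(Mul(-89, Pow(114, -1))))) = Add(-2, Mul(-1, 6)) = Add(-2, -6) = -8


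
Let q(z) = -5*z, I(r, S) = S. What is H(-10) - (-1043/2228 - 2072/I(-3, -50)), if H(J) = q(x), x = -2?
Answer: -1725133/55700 ≈ -30.972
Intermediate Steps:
H(J) = 10 (H(J) = -5*(-2) = 10)
H(-10) - (-1043/2228 - 2072/I(-3, -50)) = 10 - (-1043/2228 - 2072/(-50)) = 10 - (-1043*1/2228 - 2072*(-1/50)) = 10 - (-1043/2228 + 1036/25) = 10 - 1*2282133/55700 = 10 - 2282133/55700 = -1725133/55700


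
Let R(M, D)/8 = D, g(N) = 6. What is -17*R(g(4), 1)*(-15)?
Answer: 2040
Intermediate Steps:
R(M, D) = 8*D
-17*R(g(4), 1)*(-15) = -136*(-15) = 2040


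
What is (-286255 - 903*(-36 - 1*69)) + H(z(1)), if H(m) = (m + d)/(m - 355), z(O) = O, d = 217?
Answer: -33884989/177 ≈ -1.9144e+5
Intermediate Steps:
H(m) = (217 + m)/(-355 + m) (H(m) = (m + 217)/(m - 355) = (217 + m)/(-355 + m))
(-286255 - 903*(-36 - 1*69)) + H(z(1)) = (-286255 - 903*(-36 - 1*69)) + (217 + 1)/(-355 + 1) = (-286255 - 903*(-36 - 69)) + 218/(-354) = (-286255 - 903*(-105)) - 1/354*218 = (-286255 + 94815) - 109/177 = -191440 - 109/177 = -33884989/177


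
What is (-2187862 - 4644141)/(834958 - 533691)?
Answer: -6832003/301267 ≈ -22.678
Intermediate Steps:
(-2187862 - 4644141)/(834958 - 533691) = -6832003/301267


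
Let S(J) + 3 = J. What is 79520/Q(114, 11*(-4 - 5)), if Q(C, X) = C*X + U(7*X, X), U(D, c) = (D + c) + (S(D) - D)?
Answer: -79520/12081 ≈ -6.5822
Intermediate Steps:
S(J) = -3 + J
U(D, c) = -3 + D + c (U(D, c) = (D + c) + ((-3 + D) - D) = (D + c) - 3 = -3 + D + c)
Q(C, X) = -3 + 8*X + C*X (Q(C, X) = C*X + (-3 + 7*X + X) = C*X + (-3 + 8*X) = -3 + 8*X + C*X)
79520/Q(114, 11*(-4 - 5)) = 79520/(-3 + 8*(11*(-4 - 5)) + 114*(11*(-4 - 5))) = 79520/(-3 + 8*(11*(-9)) + 114*(11*(-9))) = 79520/(-3 + 8*(-99) + 114*(-99)) = 79520/(-3 - 792 - 11286) = 79520/(-12081) = 79520*(-1/12081) = -79520/12081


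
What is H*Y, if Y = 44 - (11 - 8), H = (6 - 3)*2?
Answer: 246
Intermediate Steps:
H = 6 (H = 3*2 = 6)
Y = 41 (Y = 44 - 1*3 = 44 - 3 = 41)
H*Y = 6*41 = 246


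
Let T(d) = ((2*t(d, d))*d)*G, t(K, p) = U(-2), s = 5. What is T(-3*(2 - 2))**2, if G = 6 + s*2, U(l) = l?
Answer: 0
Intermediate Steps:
t(K, p) = -2
G = 16 (G = 6 + 5*2 = 6 + 10 = 16)
T(d) = -64*d (T(d) = ((2*(-2))*d)*16 = -4*d*16 = -64*d)
T(-3*(2 - 2))**2 = (-(-192)*(2 - 2))**2 = (-(-192)*0)**2 = (-64*0)**2 = 0**2 = 0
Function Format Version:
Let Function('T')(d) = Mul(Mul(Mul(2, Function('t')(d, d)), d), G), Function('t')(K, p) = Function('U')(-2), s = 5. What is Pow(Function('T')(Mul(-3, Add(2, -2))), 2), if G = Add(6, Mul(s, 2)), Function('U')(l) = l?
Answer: 0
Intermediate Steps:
Function('t')(K, p) = -2
G = 16 (G = Add(6, Mul(5, 2)) = Add(6, 10) = 16)
Function('T')(d) = Mul(-64, d) (Function('T')(d) = Mul(Mul(Mul(2, -2), d), 16) = Mul(Mul(-4, d), 16) = Mul(-64, d))
Pow(Function('T')(Mul(-3, Add(2, -2))), 2) = Pow(Mul(-64, Mul(-3, Add(2, -2))), 2) = Pow(Mul(-64, Mul(-3, 0)), 2) = Pow(Mul(-64, 0), 2) = Pow(0, 2) = 0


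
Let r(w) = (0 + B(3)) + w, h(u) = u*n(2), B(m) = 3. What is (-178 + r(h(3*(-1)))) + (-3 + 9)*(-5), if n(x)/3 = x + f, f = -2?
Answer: -205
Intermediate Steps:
n(x) = -6 + 3*x (n(x) = 3*(x - 2) = 3*(-2 + x) = -6 + 3*x)
h(u) = 0 (h(u) = u*(-6 + 3*2) = u*(-6 + 6) = u*0 = 0)
r(w) = 3 + w (r(w) = (0 + 3) + w = 3 + w)
(-178 + r(h(3*(-1)))) + (-3 + 9)*(-5) = (-178 + (3 + 0)) + (-3 + 9)*(-5) = (-178 + 3) + 6*(-5) = -175 - 30 = -205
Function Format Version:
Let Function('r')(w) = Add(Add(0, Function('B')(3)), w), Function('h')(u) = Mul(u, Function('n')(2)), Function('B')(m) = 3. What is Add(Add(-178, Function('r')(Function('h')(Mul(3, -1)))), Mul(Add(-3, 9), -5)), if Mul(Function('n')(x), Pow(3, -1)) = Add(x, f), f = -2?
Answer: -205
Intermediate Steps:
Function('n')(x) = Add(-6, Mul(3, x)) (Function('n')(x) = Mul(3, Add(x, -2)) = Mul(3, Add(-2, x)) = Add(-6, Mul(3, x)))
Function('h')(u) = 0 (Function('h')(u) = Mul(u, Add(-6, Mul(3, 2))) = Mul(u, Add(-6, 6)) = Mul(u, 0) = 0)
Function('r')(w) = Add(3, w) (Function('r')(w) = Add(Add(0, 3), w) = Add(3, w))
Add(Add(-178, Function('r')(Function('h')(Mul(3, -1)))), Mul(Add(-3, 9), -5)) = Add(Add(-178, Add(3, 0)), Mul(Add(-3, 9), -5)) = Add(Add(-178, 3), Mul(6, -5)) = Add(-175, -30) = -205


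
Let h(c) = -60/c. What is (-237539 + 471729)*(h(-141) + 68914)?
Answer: 758536257820/47 ≈ 1.6139e+10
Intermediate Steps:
(-237539 + 471729)*(h(-141) + 68914) = (-237539 + 471729)*(-60/(-141) + 68914) = 234190*(-60*(-1/141) + 68914) = 234190*(20/47 + 68914) = 234190*(3238978/47) = 758536257820/47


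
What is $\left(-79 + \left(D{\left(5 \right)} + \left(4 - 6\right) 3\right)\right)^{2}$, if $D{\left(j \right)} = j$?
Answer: $6400$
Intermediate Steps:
$\left(-79 + \left(D{\left(5 \right)} + \left(4 - 6\right) 3\right)\right)^{2} = \left(-79 + \left(5 + \left(4 - 6\right) 3\right)\right)^{2} = \left(-79 + \left(5 - 6\right)\right)^{2} = \left(-79 - 1\right)^{2} = \left(-80\right)^{2} = 6400$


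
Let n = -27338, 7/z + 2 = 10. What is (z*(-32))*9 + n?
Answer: -27590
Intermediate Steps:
z = 7/8 (z = 7/(-2 + 10) = 7/8 ≈ 0.87500)
(z*(-32))*9 + n = ((7/8)*(-32))*9 - 27338 = -28*9 - 27338 = -252 - 27338 = -27590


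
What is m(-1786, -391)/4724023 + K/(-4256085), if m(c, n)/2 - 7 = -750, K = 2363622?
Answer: -3724043077872/6701947809985 ≈ -0.55567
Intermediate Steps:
m(c, n) = -1486 (m(c, n) = 14 + 2*(-750) = 14 - 1500 = -1486)
m(-1786, -391)/4724023 + K/(-4256085) = -1486/4724023 + 2363622/(-4256085) = -1486*1/4724023 + 2363622*(-1/4256085) = -1486/4724023 - 787874/1418695 = -3724043077872/6701947809985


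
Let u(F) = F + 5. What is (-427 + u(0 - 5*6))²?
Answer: 204304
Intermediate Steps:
u(F) = 5 + F
(-427 + u(0 - 5*6))² = (-427 + (5 + (0 - 5*6)))² = (-427 + (5 + (0 - 30)))² = (-427 + (5 - 30))² = (-427 - 25)² = (-452)² = 204304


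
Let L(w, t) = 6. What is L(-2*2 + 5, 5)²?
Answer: 36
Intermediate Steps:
L(-2*2 + 5, 5)² = 6² = 36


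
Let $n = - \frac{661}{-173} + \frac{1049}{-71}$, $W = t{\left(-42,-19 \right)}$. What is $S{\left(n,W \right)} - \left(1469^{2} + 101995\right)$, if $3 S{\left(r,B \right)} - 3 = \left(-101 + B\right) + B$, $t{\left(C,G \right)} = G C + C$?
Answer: $- \frac{6778454}{3} \approx -2.2595 \cdot 10^{6}$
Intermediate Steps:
$t{\left(C,G \right)} = C + C G$ ($t{\left(C,G \right)} = C G + C = C + C G$)
$W = 756$ ($W = - 42 \left(1 - 19\right) = \left(-42\right) \left(-18\right) = 756$)
$n = - \frac{134546}{12283}$ ($n = \left(-661\right) \left(- \frac{1}{173}\right) + 1049 \left(- \frac{1}{71}\right) = \frac{661}{173} - \frac{1049}{71} = - \frac{134546}{12283} \approx -10.954$)
$S{\left(r,B \right)} = - \frac{98}{3} + \frac{2 B}{3}$ ($S{\left(r,B \right)} = 1 + \frac{\left(-101 + B\right) + B}{3} = 1 + \frac{-101 + 2 B}{3} = 1 + \left(- \frac{101}{3} + \frac{2 B}{3}\right) = - \frac{98}{3} + \frac{2 B}{3}$)
$S{\left(n,W \right)} - \left(1469^{2} + 101995\right) = \left(- \frac{98}{3} + \frac{2}{3} \cdot 756\right) - \left(1469^{2} + 101995\right) = \left(- \frac{98}{3} + 504\right) - \left(2157961 + 101995\right) = \frac{1414}{3} - 2259956 = - \frac{6778454}{3}$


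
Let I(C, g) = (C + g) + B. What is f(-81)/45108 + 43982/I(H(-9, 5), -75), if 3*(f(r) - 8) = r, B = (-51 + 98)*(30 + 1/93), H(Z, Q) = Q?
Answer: 184504056535/5623479036 ≈ 32.810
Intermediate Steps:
B = 131177/93 (B = 47*(30 + 1/93) = 47*(2791/93) = 131177/93 ≈ 1410.5)
f(r) = 8 + r/3
I(C, g) = 131177/93 + C + g (I(C, g) = (C + g) + 131177/93 = 131177/93 + C + g)
f(-81)/45108 + 43982/I(H(-9, 5), -75) = (8 + (⅓)*(-81))/45108 + 43982/(131177/93 + 5 - 75) = (8 - 27)*(1/45108) + 43982/(124667/93) = -19*1/45108 + 43982*(93/124667) = -19/45108 + 4090326/124667 = 184504056535/5623479036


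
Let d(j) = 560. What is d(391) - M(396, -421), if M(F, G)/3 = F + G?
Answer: 635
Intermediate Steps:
M(F, G) = 3*F + 3*G (M(F, G) = 3*(F + G) = 3*F + 3*G)
d(391) - M(396, -421) = 560 - (3*396 + 3*(-421)) = 560 - (1188 - 1263) = 560 - 1*(-75) = 560 + 75 = 635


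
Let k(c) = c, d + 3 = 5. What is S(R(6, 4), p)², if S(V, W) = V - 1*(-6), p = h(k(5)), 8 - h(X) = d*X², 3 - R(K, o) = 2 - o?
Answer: 121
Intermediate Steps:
d = 2 (d = -3 + 5 = 2)
R(K, o) = 1 + o (R(K, o) = 3 - (2 - o) = 3 + (-2 + o) = 1 + o)
h(X) = 8 - 2*X²
p = -42 (p = 8 - 2*5² = 8 - 2*25 = 8 - 50 = -42)
S(V, W) = 6 + V (S(V, W) = V + 6 = 6 + V)
S(R(6, 4), p)² = (6 + (1 + 4))² = (6 + 5)² = 11² = 121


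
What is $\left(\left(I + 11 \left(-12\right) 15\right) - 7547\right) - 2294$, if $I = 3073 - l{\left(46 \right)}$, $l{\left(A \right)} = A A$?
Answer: $-10864$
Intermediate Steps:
$l{\left(A \right)} = A^{2}$
$I = 957$ ($I = 3073 - 46^{2} = 3073 - 2116 = 957$)
$\left(\left(I + 11 \left(-12\right) 15\right) - 7547\right) - 2294 = \left(\left(957 + 11 \left(-12\right) 15\right) - 7547\right) - 2294 = \left(\left(957 - 1980\right) - 7547\right) - 2294 = \left(-1023 - 7547\right) - 2294 = -8570 - 2294 = -10864$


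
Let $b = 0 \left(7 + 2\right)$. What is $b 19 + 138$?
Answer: $138$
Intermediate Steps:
$b = 0$ ($b = 0 \cdot 9 = 0$)
$b 19 + 138 = 0 \cdot 19 + 138 = 0 + 138 = 138$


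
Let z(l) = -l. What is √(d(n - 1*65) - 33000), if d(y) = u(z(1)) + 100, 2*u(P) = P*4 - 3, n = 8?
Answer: 7*I*√2686/2 ≈ 181.39*I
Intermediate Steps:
u(P) = -3/2 + 2*P (u(P) = (P*4 - 3)/2 = (4*P - 3)/2 = (-3 + 4*P)/2 = -3/2 + 2*P)
d(y) = 193/2 (d(y) = (-3/2 + 2*(-1*1)) + 100 = (-3/2 + 2*(-1)) + 100 = (-3/2 - 2) + 100 = -7/2 + 100 = 193/2)
√(d(n - 1*65) - 33000) = √(193/2 - 33000) = √(-65807/2) = 7*I*√2686/2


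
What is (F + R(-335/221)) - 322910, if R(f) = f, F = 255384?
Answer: -14923581/221 ≈ -67528.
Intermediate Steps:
(F + R(-335/221)) - 322910 = (255384 - 335/221) - 322910 = 56439529/221 - 322910 = -14923581/221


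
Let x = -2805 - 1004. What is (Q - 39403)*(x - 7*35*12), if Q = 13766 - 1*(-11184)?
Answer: 97543297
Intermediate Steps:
Q = 24950 (Q = 13766 + 11184 = 24950)
x = -3809
(Q - 39403)*(x - 7*35*12) = (24950 - 39403)*(-3809 - 7*35*12) = -14453*(-3809 - 245*12) = -14453*(-3809 - 2940) = -14453*(-6749) = 97543297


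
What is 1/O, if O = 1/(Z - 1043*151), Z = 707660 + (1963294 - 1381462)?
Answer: 1131999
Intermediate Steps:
Z = 1289492 (Z = 707660 + 581832 = 1289492)
O = 1/1131999 (O = 1/(1289492 - 1043*151) = 1/(1289492 - 157493) = 1/1131999 ≈ 8.8339e-7)
1/O = 1/(1/1131999) = 1131999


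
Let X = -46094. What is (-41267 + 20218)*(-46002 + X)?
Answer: 1938528704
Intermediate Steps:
(-41267 + 20218)*(-46002 + X) = (-41267 + 20218)*(-46002 - 46094) = -21049*(-92096) = 1938528704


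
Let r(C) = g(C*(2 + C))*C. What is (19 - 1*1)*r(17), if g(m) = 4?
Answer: 1224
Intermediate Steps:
r(C) = 4*C
(19 - 1*1)*r(17) = (19 - 1*1)*(4*17) = (19 - 1)*68 = 18*68 = 1224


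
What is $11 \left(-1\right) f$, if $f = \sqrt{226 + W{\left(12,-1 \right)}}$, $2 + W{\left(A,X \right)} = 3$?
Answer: $- 11 \sqrt{227} \approx -165.73$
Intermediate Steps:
$W{\left(A,X \right)} = 1$ ($W{\left(A,X \right)} = -2 + 3 = 1$)
$f = \sqrt{227}$ ($f = \sqrt{226 + 1} = \sqrt{227} \approx 15.067$)
$11 \left(-1\right) f = 11 \left(-1\right) \sqrt{227} = - 11 \sqrt{227}$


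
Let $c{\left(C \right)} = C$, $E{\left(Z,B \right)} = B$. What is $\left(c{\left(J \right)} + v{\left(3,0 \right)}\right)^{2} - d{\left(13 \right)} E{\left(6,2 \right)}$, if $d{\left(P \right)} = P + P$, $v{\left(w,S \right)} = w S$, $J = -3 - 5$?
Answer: $12$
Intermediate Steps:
$J = -8$ ($J = -3 - 5 = -8$)
$v{\left(w,S \right)} = S w$
$d{\left(P \right)} = 2 P$
$\left(c{\left(J \right)} + v{\left(3,0 \right)}\right)^{2} - d{\left(13 \right)} E{\left(6,2 \right)} = \left(-8 + 0 \cdot 3\right)^{2} - 2 \cdot 13 \cdot 2 = \left(-8 + 0\right)^{2} - 26 \cdot 2 = \left(-8\right)^{2} - 52 = 64 - 52 = 12$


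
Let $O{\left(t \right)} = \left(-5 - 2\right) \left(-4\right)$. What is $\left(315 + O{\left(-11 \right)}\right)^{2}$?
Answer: $117649$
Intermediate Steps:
$O{\left(t \right)} = 28$ ($O{\left(t \right)} = \left(-7\right) \left(-4\right) = 28$)
$\left(315 + O{\left(-11 \right)}\right)^{2} = \left(315 + 28\right)^{2} = 343^{2} = 117649$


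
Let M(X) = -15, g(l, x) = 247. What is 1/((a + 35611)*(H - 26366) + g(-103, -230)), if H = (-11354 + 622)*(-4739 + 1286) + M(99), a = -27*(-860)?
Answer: 1/2178583409912 ≈ 4.5901e-13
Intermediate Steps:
a = 23220
H = 37057581 (H = (-11354 + 622)*(-4739 + 1286) - 15 = -10732*(-3453) - 15 = 37057596 - 15 = 37057581)
1/((a + 35611)*(H - 26366) + g(-103, -230)) = 1/((23220 + 35611)*(37057581 - 26366) + 247) = 1/(58831*37031215 + 247) = 1/(2178583409665 + 247) = 1/2178583409912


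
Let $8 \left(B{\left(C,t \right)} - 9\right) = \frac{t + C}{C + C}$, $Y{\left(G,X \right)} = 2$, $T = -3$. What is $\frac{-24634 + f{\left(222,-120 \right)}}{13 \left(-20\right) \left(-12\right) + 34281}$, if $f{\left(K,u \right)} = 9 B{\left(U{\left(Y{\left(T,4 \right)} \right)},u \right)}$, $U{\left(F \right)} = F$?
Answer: $- \frac{56197}{85488} \approx -0.65737$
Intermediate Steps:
$B{\left(C,t \right)} = 9 + \frac{C + t}{16 C}$ ($B{\left(C,t \right)} = 9 + \frac{\left(t + C\right) \frac{1}{C + C}}{8} = 9 + \frac{\left(C + t\right) \frac{1}{2 C}}{8} = 9 + \frac{\frac{1}{2} \frac{1}{C} \left(C + t\right)}{8} = 9 + \frac{C + t}{16 C}$)
$f{\left(K,u \right)} = \frac{1305}{16} + \frac{9 u}{32}$ ($f{\left(K,u \right)} = 9 \frac{u + 145 \cdot 2}{16 \cdot 2} = 9 \cdot \frac{1}{16} \cdot \frac{1}{2} \left(u + 290\right) = 9 \cdot \frac{1}{16} \cdot \frac{1}{2} \left(290 + u\right) = 9 \left(\frac{145}{16} + \frac{u}{32}\right) = \frac{1305}{16} + \frac{9 u}{32}$)
$\frac{-24634 + f{\left(222,-120 \right)}}{13 \left(-20\right) \left(-12\right) + 34281} = \frac{-24634 + \left(\frac{1305}{16} + \frac{9}{32} \left(-120\right)\right)}{13 \left(-20\right) \left(-12\right) + 34281} = \frac{-24634 + \left(\frac{1305}{16} - \frac{135}{4}\right)}{\left(-260\right) \left(-12\right) + 34281} = \frac{-24634 + \frac{765}{16}}{3120 + 34281} = - \frac{393379}{16 \cdot 37401} = \left(- \frac{393379}{16}\right) \frac{1}{37401} = - \frac{56197}{85488}$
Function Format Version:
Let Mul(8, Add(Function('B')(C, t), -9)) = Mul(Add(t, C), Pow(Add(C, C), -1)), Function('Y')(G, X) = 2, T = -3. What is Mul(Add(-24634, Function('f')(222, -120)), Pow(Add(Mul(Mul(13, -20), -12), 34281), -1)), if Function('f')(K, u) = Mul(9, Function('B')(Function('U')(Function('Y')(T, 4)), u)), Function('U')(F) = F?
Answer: Rational(-56197, 85488) ≈ -0.65737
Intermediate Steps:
Function('B')(C, t) = Add(9, Mul(Rational(1, 16), Pow(C, -1), Add(C, t))) (Function('B')(C, t) = Add(9, Mul(Rational(1, 8), Mul(Add(t, C), Pow(Add(C, C), -1)))) = Add(9, Mul(Rational(1, 8), Mul(Add(C, t), Pow(Mul(2, C), -1)))) = Add(9, Mul(Rational(1, 8), Mul(Add(C, t), Mul(Rational(1, 2), Pow(C, -1))))) = Add(9, Mul(Rational(1, 8), Mul(Rational(1, 2), Pow(C, -1), Add(C, t)))) = Add(9, Mul(Rational(1, 16), Pow(C, -1), Add(C, t))))
Function('f')(K, u) = Add(Rational(1305, 16), Mul(Rational(9, 32), u)) (Function('f')(K, u) = Mul(9, Mul(Rational(1, 16), Pow(2, -1), Add(u, Mul(145, 2)))) = Mul(9, Mul(Rational(1, 16), Rational(1, 2), Add(u, 290))) = Mul(9, Mul(Rational(1, 16), Rational(1, 2), Add(290, u))) = Mul(9, Add(Rational(145, 16), Mul(Rational(1, 32), u))) = Add(Rational(1305, 16), Mul(Rational(9, 32), u)))
Mul(Add(-24634, Function('f')(222, -120)), Pow(Add(Mul(Mul(13, -20), -12), 34281), -1)) = Mul(Add(-24634, Add(Rational(1305, 16), Mul(Rational(9, 32), -120))), Pow(Add(Mul(Mul(13, -20), -12), 34281), -1)) = Mul(Add(-24634, Add(Rational(1305, 16), Rational(-135, 4))), Pow(Add(Mul(-260, -12), 34281), -1)) = Mul(Add(-24634, Rational(765, 16)), Pow(Add(3120, 34281), -1)) = Mul(Rational(-393379, 16), Pow(37401, -1)) = Mul(Rational(-393379, 16), Rational(1, 37401)) = Rational(-56197, 85488)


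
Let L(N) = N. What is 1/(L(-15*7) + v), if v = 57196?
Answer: 1/57091 ≈ 1.7516e-5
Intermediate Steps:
1/(L(-15*7) + v) = 1/(-15*7 + 57196) = 1/(-105 + 57196) = 1/57091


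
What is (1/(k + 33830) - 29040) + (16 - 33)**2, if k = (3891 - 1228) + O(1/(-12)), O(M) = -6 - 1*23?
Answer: -1048376463/36464 ≈ -28751.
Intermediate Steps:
O(M) = -29 (O(M) = -6 - 23 = -29)
k = 2634 (k = (3891 - 1228) - 29 = 2663 - 29 = 2634)
(1/(k + 33830) - 29040) + (16 - 33)**2 = (1/(2634 + 33830) - 29040) + (16 - 33)**2 = (1/36464 - 29040) + (-17)**2 = (1/36464 - 29040) + 289 = -1058914559/36464 + 289 = -1048376463/36464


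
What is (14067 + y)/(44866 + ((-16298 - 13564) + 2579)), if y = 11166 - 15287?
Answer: 9946/17583 ≈ 0.56566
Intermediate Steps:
y = -4121
(14067 + y)/(44866 + ((-16298 - 13564) + 2579)) = (14067 - 4121)/(44866 + ((-16298 - 13564) + 2579)) = 9946/(44866 + (-29862 + 2579)) = 9946/(44866 - 27283) = 9946/17583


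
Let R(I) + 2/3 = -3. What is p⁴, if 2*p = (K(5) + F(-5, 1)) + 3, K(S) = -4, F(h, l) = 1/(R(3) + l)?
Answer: 14641/65536 ≈ 0.22340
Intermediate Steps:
R(I) = -11/3 (R(I) = -⅔ - 3 = -11/3)
F(h, l) = 1/(-11/3 + l)
p = -11/16 (p = ((-4 + 3/(-11 + 3*1)) + 3)/2 = ((-4 + 3/(-11 + 3)) + 3)/2 = ((-4 + 3/(-8)) + 3)/2 = ((-4 + 3*(-⅛)) + 3)/2 = ((-4 - 3/8) + 3)/2 = (-35/8 + 3)/2 = (½)*(-11/8) = -11/16 ≈ -0.68750)
p⁴ = (-11/16)⁴ = 14641/65536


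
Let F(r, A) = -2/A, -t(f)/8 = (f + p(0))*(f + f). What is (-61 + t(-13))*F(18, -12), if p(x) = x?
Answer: -2765/6 ≈ -460.83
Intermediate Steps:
t(f) = -16*f² (t(f) = -8*(f + 0)*(f + f) = -8*f*2*f = -16*f²)
F(r, A) = -2/A
(-61 + t(-13))*F(18, -12) = (-61 - 16*(-13)²)*(-2/(-12)) = (-61 - 16*169)*(-2*(-1/12)) = (-61 - 2704)*(⅙) = -2765*⅙ = -2765/6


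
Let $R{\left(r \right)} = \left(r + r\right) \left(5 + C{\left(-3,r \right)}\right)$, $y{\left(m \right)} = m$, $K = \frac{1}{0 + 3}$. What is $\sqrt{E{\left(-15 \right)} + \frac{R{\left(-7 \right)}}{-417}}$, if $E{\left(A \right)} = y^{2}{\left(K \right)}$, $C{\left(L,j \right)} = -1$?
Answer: $\frac{\sqrt{42673}}{417} \approx 0.49538$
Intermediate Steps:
$K = \frac{1}{3} \approx 0.33333$
$R{\left(r \right)} = 8 r$ ($R{\left(r \right)} = \left(r + r\right) \left(5 - 1\right) = 2 r 4 = 8 r$)
$E{\left(A \right)} = \frac{1}{9}$ ($E{\left(A \right)} = \left(\frac{1}{3}\right)^{2} = \frac{1}{9}$)
$\sqrt{E{\left(-15 \right)} + \frac{R{\left(-7 \right)}}{-417}} = \sqrt{\frac{1}{9} + \frac{8 \left(-7\right)}{-417}} = \sqrt{\frac{1}{9} - - \frac{56}{417}} = \sqrt{\frac{1}{9} + \frac{56}{417}} = \sqrt{\frac{307}{1251}} = \frac{\sqrt{42673}}{417}$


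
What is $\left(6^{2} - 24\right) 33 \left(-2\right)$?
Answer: $-792$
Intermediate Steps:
$\left(6^{2} - 24\right) 33 \left(-2\right) = \left(36 - 24\right) 33 \left(-2\right) = 12 \cdot 33 \left(-2\right) = 396 \left(-2\right) = -792$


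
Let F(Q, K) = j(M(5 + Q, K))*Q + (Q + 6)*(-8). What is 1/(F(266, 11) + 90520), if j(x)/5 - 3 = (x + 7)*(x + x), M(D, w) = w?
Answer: 1/619014 ≈ 1.6155e-6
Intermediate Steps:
j(x) = 15 + 10*x*(7 + x) (j(x) = 15 + 5*((x + 7)*(x + x)) = 15 + 5*((7 + x)*(2*x)) = 15 + 5*(2*x*(7 + x)) = 15 + 10*x*(7 + x))
F(Q, K) = -48 - 8*Q + Q*(15 + 10*K² + 70*K) (F(Q, K) = (15 + 10*K² + 70*K)*Q + (Q + 6)*(-8) = Q*(15 + 10*K² + 70*K) + (6 + Q)*(-8) = Q*(15 + 10*K² + 70*K) + (-48 - 8*Q) = -48 - 8*Q + Q*(15 + 10*K² + 70*K))
1/(F(266, 11) + 90520) = 1/((-48 + 7*266 + 10*266*11² + 70*11*266) + 90520) = 1/((-48 + 1862 + 10*266*121 + 204820) + 90520) = 1/((-48 + 1862 + 321860 + 204820) + 90520) = 1/(528494 + 90520) = 1/619014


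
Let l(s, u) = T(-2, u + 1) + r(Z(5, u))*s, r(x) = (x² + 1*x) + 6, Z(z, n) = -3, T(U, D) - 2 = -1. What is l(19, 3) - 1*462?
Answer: -233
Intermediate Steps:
T(U, D) = 1 (T(U, D) = 2 - 1 = 1)
r(x) = 6 + x + x² (r(x) = (x² + x) + 6 = (x + x²) + 6 = 6 + x + x²)
l(s, u) = 1 + 12*s (l(s, u) = 1 + (6 - 3 + (-3)²)*s = 1 + (6 - 3 + 9)*s = 1 + 12*s)
l(19, 3) - 1*462 = (1 + 12*19) - 1*462 = (1 + 228) - 462 = 229 - 462 = -233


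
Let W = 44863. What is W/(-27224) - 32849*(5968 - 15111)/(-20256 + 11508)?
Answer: -2044201313423/59538888 ≈ -34334.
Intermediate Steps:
W/(-27224) - 32849*(5968 - 15111)/(-20256 + 11508) = 44863/(-27224) - 32849*(5968 - 15111)/(-20256 + 11508) = 44863*(-1/27224) - 32849/((-8748/(-9143))) = -44863/27224 - 32849/((-8748*(-1/9143))) = -44863/27224 - 32849/8748/9143 = -44863/27224 - 32849*9143/8748 = -44863/27224 - 300338407/8748 = -2044201313423/59538888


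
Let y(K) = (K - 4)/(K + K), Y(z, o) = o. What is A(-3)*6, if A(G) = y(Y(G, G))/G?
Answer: -7/3 ≈ -2.3333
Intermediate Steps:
y(K) = (-4 + K)/(2*K) (y(K) = (-4 + K)/((2*K)) = (-4 + K)*(1/(2*K)) = (-4 + K)/(2*K))
A(G) = (-4 + G)/(2*G²) (A(G) = ((-4 + G)/(2*G))/G = (-4 + G)/(2*G²))
A(-3)*6 = ((½)*(-4 - 3)/(-3)²)*6 = ((½)*(⅑)*(-7))*6 = -7/18*6 = -7/3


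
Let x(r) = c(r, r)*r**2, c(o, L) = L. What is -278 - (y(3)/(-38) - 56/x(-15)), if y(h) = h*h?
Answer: -35625253/128250 ≈ -277.78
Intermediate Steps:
y(h) = h**2
x(r) = r**3 (x(r) = r*r**2 = r**3)
-278 - (y(3)/(-38) - 56/x(-15)) = -278 - (3**2/(-38) - 56/((-15)**3)) = -278 - (9*(-1/38) - 56/(-3375)) = -278 - (-9/38 - 56*(-1/3375)) = -278 - (-9/38 + 56/3375) = -278 - 1*(-28247/128250) = -278 + 28247/128250 = -35625253/128250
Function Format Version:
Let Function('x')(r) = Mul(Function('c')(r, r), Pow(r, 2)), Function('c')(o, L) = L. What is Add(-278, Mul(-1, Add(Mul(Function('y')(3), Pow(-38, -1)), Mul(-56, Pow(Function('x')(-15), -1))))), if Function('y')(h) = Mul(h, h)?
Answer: Rational(-35625253, 128250) ≈ -277.78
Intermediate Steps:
Function('y')(h) = Pow(h, 2)
Function('x')(r) = Pow(r, 3) (Function('x')(r) = Mul(r, Pow(r, 2)) = Pow(r, 3))
Add(-278, Mul(-1, Add(Mul(Function('y')(3), Pow(-38, -1)), Mul(-56, Pow(Function('x')(-15), -1))))) = Add(-278, Mul(-1, Add(Mul(Pow(3, 2), Pow(-38, -1)), Mul(-56, Pow(Pow(-15, 3), -1))))) = Add(-278, Mul(-1, Add(Mul(9, Rational(-1, 38)), Mul(-56, Pow(-3375, -1))))) = Add(-278, Mul(-1, Add(Rational(-9, 38), Mul(-56, Rational(-1, 3375))))) = Add(-278, Mul(-1, Add(Rational(-9, 38), Rational(56, 3375)))) = Add(-278, Mul(-1, Rational(-28247, 128250))) = Add(-278, Rational(28247, 128250)) = Rational(-35625253, 128250)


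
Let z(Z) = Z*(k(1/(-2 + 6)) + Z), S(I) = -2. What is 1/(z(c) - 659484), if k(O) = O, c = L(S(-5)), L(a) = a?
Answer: -2/1318961 ≈ -1.5163e-6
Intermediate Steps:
c = -2
z(Z) = Z*(¼ + Z) (z(Z) = Z*(1/(-2 + 6) + Z) = Z*(1/4 + Z) = Z*(¼ + Z))
1/(z(c) - 659484) = 1/(-2*(¼ - 2) - 659484) = 1/(-2*(-7/4) - 659484) = 1/(7/2 - 659484) = 1/(-1318961/2) = -2/1318961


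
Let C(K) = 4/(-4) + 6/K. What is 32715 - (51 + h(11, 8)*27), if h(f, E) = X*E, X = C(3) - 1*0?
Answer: 32448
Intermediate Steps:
C(K) = -1 + 6/K (C(K) = 4*(-1/4) + 6/K = -1 + 6/K)
X = 1 (X = (6 - 1*3)/3 - 1*0 = (6 - 3)/3 + 0 = (1/3)*3 + 0 = 1 + 0 = 1)
h(f, E) = E (h(f, E) = 1*E = E)
32715 - (51 + h(11, 8)*27) = 32715 - (51 + 8*27) = 32715 - (51 + 216) = 32715 - 1*267 = 32715 - 267 = 32448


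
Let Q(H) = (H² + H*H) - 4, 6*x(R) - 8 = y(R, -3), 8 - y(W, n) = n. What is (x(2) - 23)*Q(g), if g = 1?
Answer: 119/3 ≈ 39.667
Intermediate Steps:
y(W, n) = 8 - n
x(R) = 19/6 (x(R) = 4/3 + (8 - 1*(-3))/6 = 4/3 + (8 + 3)/6 = 4/3 + (⅙)*11 = 4/3 + 11/6 = 19/6)
Q(H) = -4 + 2*H² (Q(H) = (H² + H²) - 4 = 2*H² - 4 = -4 + 2*H²)
(x(2) - 23)*Q(g) = (19/6 - 23)*(-4 + 2*1²) = -119*(-4 + 2*1)/6 = -119*(-4 + 2)/6 = -119/6*(-2) = 119/3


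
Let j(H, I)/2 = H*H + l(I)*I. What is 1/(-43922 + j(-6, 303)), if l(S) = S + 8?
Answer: 1/144616 ≈ 6.9149e-6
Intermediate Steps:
l(S) = 8 + S
j(H, I) = 2*H**2 + 2*I*(8 + I) (j(H, I) = 2*(H*H + (8 + I)*I) = 2*(H**2 + I*(8 + I)) = 2*H**2 + 2*I*(8 + I))
1/(-43922 + j(-6, 303)) = 1/(-43922 + (2*(-6)**2 + 2*303*(8 + 303))) = 1/(-43922 + (2*36 + 2*303*311)) = 1/(-43922 + (72 + 188466)) = 1/(-43922 + 188538) = 1/144616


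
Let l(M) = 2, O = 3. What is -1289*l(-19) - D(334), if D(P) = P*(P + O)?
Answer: -115136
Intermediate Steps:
D(P) = P*(3 + P) (D(P) = P*(P + 3) = P*(3 + P))
-1289*l(-19) - D(334) = -1289*2 - 334*(3 + 334) = -2578 - 334*337 = -2578 - 1*112558 = -2578 - 112558 = -115136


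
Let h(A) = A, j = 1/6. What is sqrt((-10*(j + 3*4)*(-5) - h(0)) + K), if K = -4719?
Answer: 2*I*sqrt(9249)/3 ≈ 64.115*I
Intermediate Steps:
j = 1/6 (j = 1*(1/6) = 1/6 ≈ 0.16667)
sqrt((-10*(j + 3*4)*(-5) - h(0)) + K) = sqrt((-10*(1/6 + 3*4)*(-5) - 1*0) - 4719) = sqrt((-10*(1/6 + 12)*(-5) + 0) - 4719) = sqrt((-10*73/6*(-5) + 0) - 4719) = sqrt((-365/3*(-5) + 0) - 4719) = sqrt((1825/3 + 0) - 4719) = sqrt(1825/3 - 4719) = sqrt(-12332/3) = 2*I*sqrt(9249)/3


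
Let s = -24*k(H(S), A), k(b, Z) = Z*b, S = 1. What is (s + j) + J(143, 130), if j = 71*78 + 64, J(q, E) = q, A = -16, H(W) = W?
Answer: 6129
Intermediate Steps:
j = 5602 (j = 5538 + 64 = 5602)
s = 384 (s = -(-384) = -24*(-16) = 384)
(s + j) + J(143, 130) = (384 + 5602) + 143 = 5986 + 143 = 6129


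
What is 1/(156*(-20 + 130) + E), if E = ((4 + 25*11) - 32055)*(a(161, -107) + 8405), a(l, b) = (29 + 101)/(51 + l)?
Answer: -53/14155219080 ≈ -3.7442e-9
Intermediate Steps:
a(l, b) = 130/(51 + l)
E = -14156128560/53 (E = ((4 + 25*11) - 32055)*(130/(51 + 161) + 8405) = ((4 + 275) - 32055)*(130/212 + 8405) = (279 - 32055)*(130*(1/212) + 8405) = -31776*(65/106 + 8405) = -31776*890995/106 = -14156128560/53 ≈ -2.6710e+8)
1/(156*(-20 + 130) + E) = 1/(156*(-20 + 130) - 14156128560/53) = 1/(156*110 - 14156128560/53) = 1/(17160 - 14156128560/53) = 1/(-14155219080/53) = -53/14155219080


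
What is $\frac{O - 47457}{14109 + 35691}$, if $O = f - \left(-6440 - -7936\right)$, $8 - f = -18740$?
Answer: $- \frac{6041}{9960} \approx -0.60653$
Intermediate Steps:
$f = 18748$ ($f = 8 - -18740 = 8 + 18740 = 18748$)
$O = 17252$ ($O = 18748 - \left(-6440 - -7936\right) = 18748 - \left(-6440 + 7936\right) = 18748 - 1496 = 17252$)
$\frac{O - 47457}{14109 + 35691} = \frac{17252 - 47457}{14109 + 35691} = - \frac{30205}{49800} = \left(-30205\right) \frac{1}{49800} = - \frac{6041}{9960}$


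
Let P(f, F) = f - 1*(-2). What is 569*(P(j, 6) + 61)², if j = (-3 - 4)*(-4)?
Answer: 4711889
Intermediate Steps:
j = 28 (j = -7*(-4) = 28)
P(f, F) = 2 + f (P(f, F) = f + 2 = 2 + f)
569*(P(j, 6) + 61)² = 569*((2 + 28) + 61)² = 569*(30 + 61)² = 569*91² = 569*8281 = 4711889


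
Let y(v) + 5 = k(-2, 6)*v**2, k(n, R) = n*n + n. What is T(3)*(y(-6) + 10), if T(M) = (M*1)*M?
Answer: 693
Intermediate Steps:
T(M) = M**2 (T(M) = M*M = M**2)
k(n, R) = n + n**2 (k(n, R) = n**2 + n = n + n**2)
y(v) = -5 + 2*v**2 (y(v) = -5 + (-2*(1 - 2))*v**2 = -5 + (-2*(-1))*v**2 = -5 + 2*v**2)
T(3)*(y(-6) + 10) = 3**2*((-5 + 2*(-6)**2) + 10) = 9*((-5 + 2*36) + 10) = 9*((-5 + 72) + 10) = 9*(67 + 10) = 9*77 = 693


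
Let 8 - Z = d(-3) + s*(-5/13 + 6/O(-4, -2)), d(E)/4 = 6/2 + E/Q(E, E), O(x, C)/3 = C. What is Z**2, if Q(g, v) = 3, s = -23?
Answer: 171396/169 ≈ 1014.2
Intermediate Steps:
O(x, C) = 3*C
d(E) = 12 + 4*E/3 (d(E) = 4*(6/2 + E/3) = 4*(6*(1/2) + E*(1/3)) = 4*(3 + E/3) = 12 + 4*E/3)
Z = -414/13 (Z = 8 - ((12 + (4/3)*(-3)) - 23*(-5/13 + 6/((3*(-2))))) = 8 - ((12 - 4) - 23*(-5*1/13 + 6/(-6))) = 8 - (8 - 23*(-5/13 + 6*(-1/6))) = 8 - (8 - 23*(-5/13 - 1)) = 8 - (8 - 23*(-18/13)) = 8 - (8 + 414/13) = 8 - 1*518/13 = 8 - 518/13 = -414/13 ≈ -31.846)
Z**2 = (-414/13)**2 = 171396/169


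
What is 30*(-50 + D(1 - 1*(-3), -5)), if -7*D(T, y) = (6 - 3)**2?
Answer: -10770/7 ≈ -1538.6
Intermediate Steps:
D(T, y) = -9/7 (D(T, y) = -(6 - 3)**2/7 = -1/7*3**2 = -1/7*9 = -9/7)
30*(-50 + D(1 - 1*(-3), -5)) = 30*(-50 - 9/7) = 30*(-359/7) = -10770/7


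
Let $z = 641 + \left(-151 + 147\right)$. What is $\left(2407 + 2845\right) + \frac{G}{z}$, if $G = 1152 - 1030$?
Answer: $\frac{3345646}{637} \approx 5252.2$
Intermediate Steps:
$G = 122$ ($G = 1152 - 1030 = 122$)
$z = 637$ ($z = 641 - 4 = 637$)
$\left(2407 + 2845\right) + \frac{G}{z} = \left(2407 + 2845\right) + \frac{122}{637} = 5252 + 122 \cdot \frac{1}{637} = 5252 + \frac{122}{637} = \frac{3345646}{637}$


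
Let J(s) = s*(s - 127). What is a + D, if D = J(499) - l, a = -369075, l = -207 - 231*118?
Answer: -155982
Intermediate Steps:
J(s) = s*(-127 + s)
l = -27465 (l = -207 - 27258 = -27465)
D = 213093 (D = 499*(-127 + 499) - 1*(-27465) = 499*372 + 27465 = 185628 + 27465 = 213093)
a + D = -369075 + 213093 = -155982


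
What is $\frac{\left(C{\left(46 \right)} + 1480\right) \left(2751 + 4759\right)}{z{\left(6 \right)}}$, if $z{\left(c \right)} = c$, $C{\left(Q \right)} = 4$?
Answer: $\frac{5572420}{3} \approx 1.8575 \cdot 10^{6}$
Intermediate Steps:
$\frac{\left(C{\left(46 \right)} + 1480\right) \left(2751 + 4759\right)}{z{\left(6 \right)}} = \frac{\left(4 + 1480\right) \left(2751 + 4759\right)}{6} = 1484 \cdot 7510 \cdot \frac{1}{6} = 11144840 \cdot \frac{1}{6} = \frac{5572420}{3}$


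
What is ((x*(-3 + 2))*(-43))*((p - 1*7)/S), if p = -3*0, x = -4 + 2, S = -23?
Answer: -602/23 ≈ -26.174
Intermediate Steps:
x = -2
p = 0
((x*(-3 + 2))*(-43))*((p - 1*7)/S) = (-2*(-3 + 2)*(-43))*((0 - 1*7)/(-23)) = (-2*(-1)*(-43))*((0 - 7)*(-1/23)) = (2*(-43))*(-7*(-1/23)) = -86*7/23 = -602/23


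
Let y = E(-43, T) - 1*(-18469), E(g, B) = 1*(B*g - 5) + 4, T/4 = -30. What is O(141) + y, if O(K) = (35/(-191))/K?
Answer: 636325633/26931 ≈ 23628.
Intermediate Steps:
T = -120 (T = 4*(-30) = -120)
E(g, B) = -1 + B*g (E(g, B) = 1*(-5 + B*g) + 4 = (-5 + B*g) + 4 = -1 + B*g)
O(K) = -35/(191*K) (O(K) = (35*(-1/191))/K = -35/(191*K))
y = 23628 (y = (-1 - 120*(-43)) - 1*(-18469) = (-1 + 5160) + 18469 = 5159 + 18469 = 23628)
O(141) + y = -35/191/141 + 23628 = -35/191*1/141 + 23628 = -35/26931 + 23628 = 636325633/26931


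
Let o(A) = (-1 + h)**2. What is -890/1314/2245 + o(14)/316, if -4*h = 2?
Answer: 2542441/372871152 ≈ 0.0068185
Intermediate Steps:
h = -1/2 (h = -1/4*2 = -1/2 ≈ -0.50000)
o(A) = 9/4 (o(A) = (-1 - 1/2)**2 = (-3/2)**2 = 9/4)
-890/1314/2245 + o(14)/316 = -890/1314/2245 + (9/4)/316 = -890*1/1314*(1/2245) + (9/4)*(1/316) = -445/657*1/2245 + 9/1264 = -89/294993 + 9/1264 = 2542441/372871152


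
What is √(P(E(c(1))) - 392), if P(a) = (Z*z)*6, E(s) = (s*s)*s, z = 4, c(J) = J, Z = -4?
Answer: 2*I*√122 ≈ 22.091*I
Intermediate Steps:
E(s) = s³ (E(s) = s²*s = s³)
P(a) = -96 (P(a) = -4*4*6 = -16*6 = -96)
√(P(E(c(1))) - 392) = √(-96 - 392) = √(-488) = 2*I*√122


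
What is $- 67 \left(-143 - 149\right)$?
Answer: $19564$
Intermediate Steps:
$- 67 \left(-143 - 149\right) = \left(-67\right) \left(-292\right) = 19564$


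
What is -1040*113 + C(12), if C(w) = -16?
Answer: -117536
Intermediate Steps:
-1040*113 + C(12) = -1040*113 - 16 = -260*452 - 16 = -117520 - 16 = -117536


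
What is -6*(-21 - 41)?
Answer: 372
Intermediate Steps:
-6*(-21 - 41) = -6*(-62) = 372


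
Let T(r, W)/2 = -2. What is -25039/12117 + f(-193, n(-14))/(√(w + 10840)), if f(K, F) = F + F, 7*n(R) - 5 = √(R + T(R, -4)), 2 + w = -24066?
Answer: -3577/1731 + 3*√6614/23149 - 5*I*√3307/23149 ≈ -2.0559 - 0.012421*I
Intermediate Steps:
w = -24068 (w = -2 - 24066 = -24068)
T(r, W) = -4 (T(r, W) = 2*(-2) = -4)
n(R) = 5/7 + √(-4 + R)/7 (n(R) = 5/7 + √(R - 4)/7 = 5/7 + √(-4 + R)/7)
f(K, F) = 2*F
-25039/12117 + f(-193, n(-14))/(√(w + 10840)) = -25039/12117 + (2*(5/7 + √(-4 - 14)/7))/(√(-24068 + 10840)) = -25039*1/12117 + (2*(5/7 + √(-18)/7))/(√(-13228)) = -3577/1731 + (2*(5/7 + (3*I*√2)/7))/((2*I*√3307)) = -3577/1731 + (2*(5/7 + 3*I*√2/7))*(-I*√3307/6614) = -3577/1731 + (10/7 + 6*I*√2/7)*(-I*√3307/6614) = -3577/1731 - I*√3307*(10/7 + 6*I*√2/7)/6614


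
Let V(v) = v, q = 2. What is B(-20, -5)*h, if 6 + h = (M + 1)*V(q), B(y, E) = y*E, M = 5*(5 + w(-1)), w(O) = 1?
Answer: 5600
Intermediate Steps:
M = 30 (M = 5*(5 + 1) = 5*6 = 30)
B(y, E) = E*y
h = 56 (h = -6 + (30 + 1)*2 = -6 + 31*2 = -6 + 62 = 56)
B(-20, -5)*h = -5*(-20)*56 = 100*56 = 5600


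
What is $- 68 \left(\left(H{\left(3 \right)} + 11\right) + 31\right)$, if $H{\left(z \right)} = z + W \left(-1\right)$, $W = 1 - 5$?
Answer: $-3332$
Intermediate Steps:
$W = -4$ ($W = 1 - 5 = -4$)
$H{\left(z \right)} = 4 + z$ ($H{\left(z \right)} = z - -4 = z + 4 = 4 + z$)
$- 68 \left(\left(H{\left(3 \right)} + 11\right) + 31\right) = - 68 \left(\left(\left(4 + 3\right) + 11\right) + 31\right) = - 68 \left(\left(7 + 11\right) + 31\right) = - 68 \left(18 + 31\right) = \left(-68\right) 49 = -3332$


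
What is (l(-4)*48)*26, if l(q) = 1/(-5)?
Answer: -1248/5 ≈ -249.60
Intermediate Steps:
l(q) = -⅕ (l(q) = 1*(-⅕) = -⅕)
(l(-4)*48)*26 = -⅕*48*26 = -48/5*26 = -1248/5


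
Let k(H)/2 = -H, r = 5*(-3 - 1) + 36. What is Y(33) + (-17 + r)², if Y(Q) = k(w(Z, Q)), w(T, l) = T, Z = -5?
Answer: 11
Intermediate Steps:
r = 16 (r = 5*(-4) + 36 = -20 + 36 = 16)
k(H) = -2*H (k(H) = 2*(-H) = -2*H)
Y(Q) = 10 (Y(Q) = -2*(-5) = 10)
Y(33) + (-17 + r)² = 10 + (-17 + 16)² = 10 + (-1)² = 10 + 1 = 11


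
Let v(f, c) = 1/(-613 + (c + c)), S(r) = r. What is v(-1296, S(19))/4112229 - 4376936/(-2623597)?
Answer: 10349403808824203/6203578208934975 ≈ 1.6683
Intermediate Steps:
v(f, c) = 1/(-613 + 2*c)
v(-1296, S(19))/4112229 - 4376936/(-2623597) = 1/((-613 + 2*19)*4112229) - 4376936/(-2623597) = (1/4112229)/(-613 + 38) - 4376936*(-1/2623597) = (1/4112229)/(-575) + 4376936/2623597 = -1/575*1/4112229 + 4376936/2623597 = -1/2364531675 + 4376936/2623597 = 10349403808824203/6203578208934975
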